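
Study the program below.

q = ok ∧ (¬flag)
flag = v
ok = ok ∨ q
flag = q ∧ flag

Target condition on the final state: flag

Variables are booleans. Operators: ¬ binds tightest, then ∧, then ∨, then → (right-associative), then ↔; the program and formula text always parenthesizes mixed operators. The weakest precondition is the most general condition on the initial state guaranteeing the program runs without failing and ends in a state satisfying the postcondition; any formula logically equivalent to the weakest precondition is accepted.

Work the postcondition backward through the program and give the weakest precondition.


Working backward. After the program, flag must hold.
Before flag := q ∧ flag: q ∧ flag
Before ok := ok ∨ q: q ∧ flag
Before flag := v: q ∧ v
Before q := ok ∧ (¬flag): ok ∧ (¬flag) ∧ v
Answer: WP = ok ∧ (¬flag) ∧ v


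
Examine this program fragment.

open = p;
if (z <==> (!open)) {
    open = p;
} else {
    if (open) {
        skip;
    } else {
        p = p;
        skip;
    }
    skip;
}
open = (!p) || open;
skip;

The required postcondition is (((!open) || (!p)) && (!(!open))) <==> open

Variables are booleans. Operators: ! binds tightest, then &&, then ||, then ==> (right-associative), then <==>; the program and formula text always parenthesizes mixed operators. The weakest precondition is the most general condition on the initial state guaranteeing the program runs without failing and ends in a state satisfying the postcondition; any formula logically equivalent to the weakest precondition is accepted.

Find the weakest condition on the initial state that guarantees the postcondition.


Working backward. After the program, the postcondition (((!open) || (!p)) && (!(!open))) <==> open must hold; in canonical form it is (((!open) || (!p)) && open) <==> open.
Before skip: (((!open) || (!p)) && open) <==> open
Before open := (!p) || open: (((!((!p) || open)) || (!p)) && ((!p) || open)) <==> ((!p) || open)
Then branch requires !p; else branch requires (open ==> ((((!((!p) || open)) || (!p)) && ((!p) || open)) <==> ((!p) || open))) && ((!open) ==> ((((!((!p) || open)) || (!p)) && ((!p) || open)) <==> ((!p) || open))).
Before the if: ((z <==> (!open)) ==> (!p)) && ((!(z <==> (!open))) ==> ((open ==> ((((!((!p) || open)) || (!p)) && ((!p) || open)) <==> ((!p) || open))) && ((!open) ==> ((((!((!p) || open)) || (!p)) && ((!p) || open)) <==> ((!p) || open)))))
Before open := p: ((z <==> (!p)) ==> (!p)) && ((!(z <==> (!p))) ==> (p ==> (!p)))
Answer: WP = ((z <==> (!p)) ==> (!p)) && ((!(z <==> (!p))) ==> (p ==> (!p)))


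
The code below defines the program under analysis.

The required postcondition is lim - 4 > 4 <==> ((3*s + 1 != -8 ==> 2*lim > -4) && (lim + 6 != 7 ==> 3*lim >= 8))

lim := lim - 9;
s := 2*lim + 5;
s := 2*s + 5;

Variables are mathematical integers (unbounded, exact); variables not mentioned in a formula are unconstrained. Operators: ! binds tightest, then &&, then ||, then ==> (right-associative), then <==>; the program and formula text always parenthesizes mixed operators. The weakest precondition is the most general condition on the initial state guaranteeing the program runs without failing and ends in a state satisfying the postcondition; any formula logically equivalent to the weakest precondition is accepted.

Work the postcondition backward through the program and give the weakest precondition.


Working backward. After the program, the postcondition lim - 4 > 4 <==> ((3*s + 1 != -8 ==> 2*lim > -4) && (lim + 6 != 7 ==> 3*lim >= 8)) must hold; in canonical form it is lim > 8 <==> ((3*s != -9 ==> 2*lim > -4) && (lim != 1 ==> 3*lim >= 8)).
Before s := 2*s + 5: lim > 8 <==> ((6*s != -24 ==> 2*lim > -4) && (lim != 1 ==> 3*lim >= 8))
Before s := 2*lim + 5: lim > 8 <==> ((12*lim != -54 ==> 2*lim > -4) && (lim != 1 ==> 3*lim >= 8))
Before lim := lim - 9: lim > 17 <==> ((12*lim != 54 ==> 2*lim > 14) && (lim != 10 ==> 3*lim >= 35))
Answer: WP = lim > 17 <==> ((12*lim != 54 ==> 2*lim > 14) && (lim != 10 ==> 3*lim >= 35))


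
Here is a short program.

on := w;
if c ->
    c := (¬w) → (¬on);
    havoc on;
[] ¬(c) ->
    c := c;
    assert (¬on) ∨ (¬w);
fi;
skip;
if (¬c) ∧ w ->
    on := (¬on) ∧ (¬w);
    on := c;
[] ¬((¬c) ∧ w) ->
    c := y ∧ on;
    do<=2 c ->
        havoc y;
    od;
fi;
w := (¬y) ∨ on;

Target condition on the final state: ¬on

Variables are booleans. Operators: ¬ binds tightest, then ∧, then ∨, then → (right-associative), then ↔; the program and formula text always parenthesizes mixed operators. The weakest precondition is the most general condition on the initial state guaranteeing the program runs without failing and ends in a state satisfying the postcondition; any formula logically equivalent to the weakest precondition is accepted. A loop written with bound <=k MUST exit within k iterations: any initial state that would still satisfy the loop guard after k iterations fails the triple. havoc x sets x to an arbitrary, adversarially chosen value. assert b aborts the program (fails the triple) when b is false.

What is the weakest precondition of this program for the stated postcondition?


Working backward. After the program, ¬on must hold.
Before w := (¬y) ∨ on: ¬on
Then branch requires ¬c; else branch requires ((y ∧ on) → (((y ∧ on) → ((¬(y ∧ on)) ∧ (¬on))) ∧ ((¬(y ∧ on)) → (¬on)))) ∧ ((¬(y ∧ on)) → (¬on)).
Before the if: (((¬c) ∧ w) → (¬c)) ∧ ((¬((¬c) ∧ w)) → (((y ∧ on) → (((y ∧ on) → ((¬(y ∧ on)) ∧ (¬on))) ∧ ((¬(y ∧ on)) → (¬on)))) ∧ ((¬(y ∧ on)) → (¬on))))
Before skip: (((¬c) ∧ w) → (¬c)) ∧ ((¬((¬c) ∧ w)) → (((y ∧ on) → (((y ∧ on) → ((¬(y ∧ on)) ∧ (¬on))) ∧ ((¬(y ∧ on)) → (¬on)))) ∧ ((¬(y ∧ on)) → (¬on))))
Then branch requires (((¬((¬w) → (¬on))) ∧ w) → (¬((¬w) → (¬on)))) ∧ (¬((¬w) → (¬on))) ∧ w; else branch requires ((¬on) ∨ (¬w)) ∧ (((¬c) ∧ w) → (¬c)) ∧ ((¬((¬c) ∧ w)) → (((y ∧ on) → (((y ∧ on) → ((¬(y ∧ on)) ∧ (¬on))) ∧ ((¬(y ∧ on)) → (¬on)))) ∧ ((¬(y ∧ on)) → (¬on)))).
Before the if: (c → ((((¬((¬w) → (¬on))) ∧ w) → (¬((¬w) → (¬on)))) ∧ (¬((¬w) → (¬on))) ∧ w)) ∧ ((¬c) → (((¬on) ∨ (¬w)) ∧ (((¬c) ∧ w) → (¬c)) ∧ ((¬((¬c) ∧ w)) → (((y ∧ on) → (((y ∧ on) → ((¬(y ∧ on)) ∧ (¬on))) ∧ ((¬(y ∧ on)) → (¬on)))) ∧ ((¬(y ∧ on)) → (¬on))))))
Before on := w: (¬c) ∧ ((¬c) → ((¬w) ∧ (((¬c) ∧ w) → (¬c)) ∧ ((¬((¬c) ∧ w)) → (((y ∧ w) → (((y ∧ w) → ((¬(y ∧ w)) ∧ (¬w))) ∧ ((¬(y ∧ w)) → (¬w)))) ∧ ((¬(y ∧ w)) → (¬w))))))
Answer: WP = (¬c) ∧ ((¬c) → ((¬w) ∧ (((¬c) ∧ w) → (¬c)) ∧ ((¬((¬c) ∧ w)) → (((y ∧ w) → (((y ∧ w) → ((¬(y ∧ w)) ∧ (¬w))) ∧ ((¬(y ∧ w)) → (¬w)))) ∧ ((¬(y ∧ w)) → (¬w))))))


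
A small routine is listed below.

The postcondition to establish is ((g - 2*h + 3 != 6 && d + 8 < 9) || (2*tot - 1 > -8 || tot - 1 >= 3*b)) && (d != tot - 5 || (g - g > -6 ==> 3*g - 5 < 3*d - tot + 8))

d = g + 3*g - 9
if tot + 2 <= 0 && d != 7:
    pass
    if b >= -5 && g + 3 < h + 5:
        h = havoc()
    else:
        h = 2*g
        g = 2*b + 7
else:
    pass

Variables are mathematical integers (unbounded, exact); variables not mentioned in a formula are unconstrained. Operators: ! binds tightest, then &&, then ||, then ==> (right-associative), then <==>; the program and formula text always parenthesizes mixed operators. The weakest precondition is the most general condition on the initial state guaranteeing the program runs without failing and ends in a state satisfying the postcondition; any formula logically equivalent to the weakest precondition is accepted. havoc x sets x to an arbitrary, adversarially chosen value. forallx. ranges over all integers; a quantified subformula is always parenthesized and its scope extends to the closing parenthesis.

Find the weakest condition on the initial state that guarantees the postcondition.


Working backward. After the program, the postcondition ((g - 2*h + 3 != 6 && d + 8 < 9) || (2*tot - 1 > -8 || tot - 1 >= 3*b)) && (d != tot - 5 || (g - g > -6 ==> 3*g - 5 < 3*d - tot + 8)) must hold; in canonical form it is ((g != 2*h + 3 && d < 1) || 2*tot > -7 || tot >= 3*b + 1) && (d != tot - 5 || 3*g + tot < 3*d + 13).
Then branch requires ((b >= -5 && g < h + 2) ==> (forall h_1. (((g != 2*h_1 + 3 && d < 1) || 2*tot > -7 || tot >= 3*b + 1) && (d != tot - 5 || 3*g + tot < 3*d + 13)))) && ((!(b >= -5 && g < h + 2)) ==> (((2*b != 4*g - 4 && d < 1) || 2*tot > -7 || tot >= 3*b + 1) && (d != tot - 5 || 6*b + tot < 3*d - 8))); else branch requires ((g != 2*h + 3 && d < 1) || 2*tot > -7 || tot >= 3*b + 1) && (d != tot - 5 || 3*g + tot < 3*d + 13).
Before the if: ((tot <= -2 && d != 7) ==> (((b >= -5 && g < h + 2) ==> (forall h_1. (((g != 2*h_1 + 3 && d < 1) || 2*tot > -7 || tot >= 3*b + 1) && (d != tot - 5 || 3*g + tot < 3*d + 13)))) && ((!(b >= -5 && g < h + 2)) ==> (((2*b != 4*g - 4 && d < 1) || 2*tot > -7 || tot >= 3*b + 1) && (d != tot - 5 || 6*b + tot < 3*d - 8))))) && ((!(tot <= -2 && d != 7)) ==> (((g != 2*h + 3 && d < 1) || 2*tot > -7 || tot >= 3*b + 1) && (d != tot - 5 || 3*g + tot < 3*d + 13)))
Before d := g + 3*g - 9: ((tot <= -2 && 4*g != 16) ==> (((b >= -5 && g < h + 2) ==> (forall h_1. (((g != 2*h_1 + 3 && 4*g < 10) || 2*tot > -7 || tot >= 3*b + 1) && (4*g != tot + 4 || tot < 9*g - 14)))) && ((!(b >= -5 && g < h + 2)) ==> (((2*b != 4*g - 4 && 4*g < 10) || 2*tot > -7 || tot >= 3*b + 1) && (4*g != tot + 4 || 6*b + tot < 12*g - 35))))) && ((!(tot <= -2 && 4*g != 16)) ==> (((g != 2*h + 3 && 4*g < 10) || 2*tot > -7 || tot >= 3*b + 1) && (4*g != tot + 4 || tot < 9*g - 14)))
Answer: WP = ((tot <= -2 && 4*g != 16) ==> (((b >= -5 && g < h + 2) ==> (forall h_1. (((g != 2*h_1 + 3 && 4*g < 10) || 2*tot > -7 || tot >= 3*b + 1) && (4*g != tot + 4 || tot < 9*g - 14)))) && ((!(b >= -5 && g < h + 2)) ==> (((2*b != 4*g - 4 && 4*g < 10) || 2*tot > -7 || tot >= 3*b + 1) && (4*g != tot + 4 || 6*b + tot < 12*g - 35))))) && ((!(tot <= -2 && 4*g != 16)) ==> (((g != 2*h + 3 && 4*g < 10) || 2*tot > -7 || tot >= 3*b + 1) && (4*g != tot + 4 || tot < 9*g - 14)))


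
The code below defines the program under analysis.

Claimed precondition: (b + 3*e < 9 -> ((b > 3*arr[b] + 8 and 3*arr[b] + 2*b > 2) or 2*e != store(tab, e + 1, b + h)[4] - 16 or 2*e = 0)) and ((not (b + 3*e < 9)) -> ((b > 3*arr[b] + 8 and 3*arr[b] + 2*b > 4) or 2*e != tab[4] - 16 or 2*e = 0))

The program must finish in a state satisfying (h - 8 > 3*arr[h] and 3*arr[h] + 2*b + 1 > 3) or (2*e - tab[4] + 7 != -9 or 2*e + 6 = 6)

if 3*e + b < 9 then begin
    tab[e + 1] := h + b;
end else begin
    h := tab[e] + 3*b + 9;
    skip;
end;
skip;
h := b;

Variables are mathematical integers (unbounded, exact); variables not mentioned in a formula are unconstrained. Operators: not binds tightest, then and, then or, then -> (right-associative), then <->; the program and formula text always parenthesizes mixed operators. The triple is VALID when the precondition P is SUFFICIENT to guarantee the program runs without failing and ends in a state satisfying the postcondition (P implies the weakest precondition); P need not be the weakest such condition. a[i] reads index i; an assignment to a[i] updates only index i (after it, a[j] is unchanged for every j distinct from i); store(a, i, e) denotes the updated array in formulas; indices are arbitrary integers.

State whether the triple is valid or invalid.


Working backward. After the program, the postcondition (h - 8 > 3*arr[h] and 3*arr[h] + 2*b + 1 > 3) or (2*e - tab[4] + 7 != -9 or 2*e + 6 = 6) must hold; in canonical form it is (h > 3*arr[h] + 8 and 3*arr[h] + 2*b > 2) or 2*e != tab[4] - 16 or 2*e = 0.
Before h := b: (b > 3*arr[b] + 8 and 3*arr[b] + 2*b > 2) or 2*e != tab[4] - 16 or 2*e = 0
Before skip: (b > 3*arr[b] + 8 and 3*arr[b] + 2*b > 2) or 2*e != tab[4] - 16 or 2*e = 0
Then branch requires (b > 3*arr[b] + 8 and 3*arr[b] + 2*b > 2) or 2*e != store(tab, e + 1, b + h)[4] - 16 or 2*e = 0; else branch requires (b > 3*arr[b] + 8 and 3*arr[b] + 2*b > 2) or 2*e != tab[4] - 16 or 2*e = 0.
Before the if: (b + 3*e < 9 -> ((b > 3*arr[b] + 8 and 3*arr[b] + 2*b > 2) or 2*e != store(tab, e + 1, b + h)[4] - 16 or 2*e = 0)) and ((not (b + 3*e < 9)) -> ((b > 3*arr[b] + 8 and 3*arr[b] + 2*b > 2) or 2*e != tab[4] - 16 or 2*e = 0))
The weakest precondition is (b + 3*e < 9 -> ((b > 3*arr[b] + 8 and 3*arr[b] + 2*b > 2) or 2*e != store(tab, e + 1, b + h)[4] - 16 or 2*e = 0)) and ((not (b + 3*e < 9)) -> ((b > 3*arr[b] + 8 and 3*arr[b] + 2*b > 2) or 2*e != tab[4] - 16 or 2*e = 0)).
Check whether (b + 3*e < 9 -> ((b > 3*arr[b] + 8 and 3*arr[b] + 2*b > 2) or 2*e != store(tab, e + 1, b + h)[4] - 16 or 2*e = 0)) and ((not (b + 3*e < 9)) -> ((b > 3*arr[b] + 8 and 3*arr[b] + 2*b > 4) or 2*e != tab[4] - 16 or 2*e = 0)) implies it.
Every state satisfying the precondition satisfies the weakest precondition: the implication holds.
Answer: valid


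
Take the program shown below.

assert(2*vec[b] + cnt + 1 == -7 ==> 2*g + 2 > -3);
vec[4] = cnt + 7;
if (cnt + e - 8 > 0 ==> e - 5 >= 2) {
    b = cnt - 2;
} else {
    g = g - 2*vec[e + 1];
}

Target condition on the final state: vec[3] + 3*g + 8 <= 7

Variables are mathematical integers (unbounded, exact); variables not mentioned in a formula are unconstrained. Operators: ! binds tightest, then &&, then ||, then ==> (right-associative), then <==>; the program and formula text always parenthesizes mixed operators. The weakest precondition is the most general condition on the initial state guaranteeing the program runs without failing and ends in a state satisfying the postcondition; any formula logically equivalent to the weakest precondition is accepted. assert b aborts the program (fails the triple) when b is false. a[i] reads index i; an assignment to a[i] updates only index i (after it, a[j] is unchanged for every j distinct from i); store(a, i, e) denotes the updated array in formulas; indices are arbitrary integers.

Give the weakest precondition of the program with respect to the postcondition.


Working backward. After the program, the postcondition vec[3] + 3*g + 8 <= 7 must hold; in canonical form it is vec[3] + 3*g <= -1.
Then branch requires vec[3] + 3*g <= -1; else branch requires vec[3] + 3*g <= 6*vec[e + 1] - 1.
Before the if: ((cnt + e > 8 ==> e >= 7) ==> vec[3] + 3*g <= -1) && ((!(cnt + e > 8 ==> e >= 7)) ==> vec[3] + 3*g <= 6*vec[e + 1] - 1)
Before vec[4] := cnt + 7: ((cnt + e > 8 ==> e >= 7) ==> vec[3] + 3*g <= -1) && ((!(cnt + e > 8 ==> e >= 7)) ==> vec[3] + 3*g <= 6*store(vec, 4, cnt + 7)[e + 1] - 1)
Before assert 2*vec[b] + cnt + 1 == -7 ==> 2*g + 2 > -3: (2*vec[b] + cnt == -8 ==> 2*g > -5) && ((cnt + e > 8 ==> e >= 7) ==> vec[3] + 3*g <= -1) && ((!(cnt + e > 8 ==> e >= 7)) ==> vec[3] + 3*g <= 6*store(vec, 4, cnt + 7)[e + 1] - 1)
Answer: WP = (2*vec[b] + cnt == -8 ==> 2*g > -5) && ((cnt + e > 8 ==> e >= 7) ==> vec[3] + 3*g <= -1) && ((!(cnt + e > 8 ==> e >= 7)) ==> vec[3] + 3*g <= 6*store(vec, 4, cnt + 7)[e + 1] - 1)


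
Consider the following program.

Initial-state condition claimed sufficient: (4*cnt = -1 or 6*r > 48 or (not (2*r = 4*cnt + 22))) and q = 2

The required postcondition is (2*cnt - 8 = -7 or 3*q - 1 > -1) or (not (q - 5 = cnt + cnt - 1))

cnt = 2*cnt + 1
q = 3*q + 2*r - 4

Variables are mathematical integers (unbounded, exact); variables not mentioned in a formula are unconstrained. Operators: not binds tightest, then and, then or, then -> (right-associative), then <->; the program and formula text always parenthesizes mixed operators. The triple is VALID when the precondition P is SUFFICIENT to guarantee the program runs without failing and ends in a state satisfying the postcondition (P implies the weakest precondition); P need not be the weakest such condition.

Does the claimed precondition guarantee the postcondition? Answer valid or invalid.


Working backward. After the program, the postcondition (2*cnt - 8 = -7 or 3*q - 1 > -1) or (not (q - 5 = cnt + cnt - 1)) must hold; in canonical form it is 2*cnt = 1 or 3*q > 0 or (not (q = 2*cnt + 4)).
Before q := 3*q + 2*r - 4: 2*cnt = 1 or 9*q + 6*r > 12 or (not (3*q + 2*r = 2*cnt + 8))
Before cnt := 2*cnt + 1: 4*cnt = -1 or 9*q + 6*r > 12 or (not (3*q + 2*r = 4*cnt + 10))
The weakest precondition is 4*cnt = -1 or 9*q + 6*r > 12 or (not (3*q + 2*r = 4*cnt + 10)).
Check whether (4*cnt = -1 or 6*r > 48 or (not (2*r = 4*cnt + 22))) and q = 2 implies it.
Countermodel: at the initial state cnt = -2, q = 2, r = -2, the precondition holds but the weakest precondition fails.
Answer: invalid


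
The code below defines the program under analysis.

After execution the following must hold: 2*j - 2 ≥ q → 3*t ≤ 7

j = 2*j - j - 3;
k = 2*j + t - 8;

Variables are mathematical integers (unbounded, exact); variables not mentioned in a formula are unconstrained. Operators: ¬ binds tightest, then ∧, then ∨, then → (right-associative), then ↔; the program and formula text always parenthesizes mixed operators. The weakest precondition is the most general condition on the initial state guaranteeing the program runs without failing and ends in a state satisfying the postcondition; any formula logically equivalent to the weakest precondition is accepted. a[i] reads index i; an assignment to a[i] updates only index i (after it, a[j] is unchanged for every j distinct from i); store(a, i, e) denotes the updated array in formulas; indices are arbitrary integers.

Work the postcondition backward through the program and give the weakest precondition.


Working backward. After the program, the postcondition 2*j - 2 ≥ q → 3*t ≤ 7 must hold; in canonical form it is 2*j ≥ q + 2 → 3*t ≤ 7.
Before k := 2*j + t - 8: 2*j ≥ q + 2 → 3*t ≤ 7
Before j := 2*j - j - 3: 2*j ≥ q + 8 → 3*t ≤ 7
Answer: WP = 2*j ≥ q + 8 → 3*t ≤ 7


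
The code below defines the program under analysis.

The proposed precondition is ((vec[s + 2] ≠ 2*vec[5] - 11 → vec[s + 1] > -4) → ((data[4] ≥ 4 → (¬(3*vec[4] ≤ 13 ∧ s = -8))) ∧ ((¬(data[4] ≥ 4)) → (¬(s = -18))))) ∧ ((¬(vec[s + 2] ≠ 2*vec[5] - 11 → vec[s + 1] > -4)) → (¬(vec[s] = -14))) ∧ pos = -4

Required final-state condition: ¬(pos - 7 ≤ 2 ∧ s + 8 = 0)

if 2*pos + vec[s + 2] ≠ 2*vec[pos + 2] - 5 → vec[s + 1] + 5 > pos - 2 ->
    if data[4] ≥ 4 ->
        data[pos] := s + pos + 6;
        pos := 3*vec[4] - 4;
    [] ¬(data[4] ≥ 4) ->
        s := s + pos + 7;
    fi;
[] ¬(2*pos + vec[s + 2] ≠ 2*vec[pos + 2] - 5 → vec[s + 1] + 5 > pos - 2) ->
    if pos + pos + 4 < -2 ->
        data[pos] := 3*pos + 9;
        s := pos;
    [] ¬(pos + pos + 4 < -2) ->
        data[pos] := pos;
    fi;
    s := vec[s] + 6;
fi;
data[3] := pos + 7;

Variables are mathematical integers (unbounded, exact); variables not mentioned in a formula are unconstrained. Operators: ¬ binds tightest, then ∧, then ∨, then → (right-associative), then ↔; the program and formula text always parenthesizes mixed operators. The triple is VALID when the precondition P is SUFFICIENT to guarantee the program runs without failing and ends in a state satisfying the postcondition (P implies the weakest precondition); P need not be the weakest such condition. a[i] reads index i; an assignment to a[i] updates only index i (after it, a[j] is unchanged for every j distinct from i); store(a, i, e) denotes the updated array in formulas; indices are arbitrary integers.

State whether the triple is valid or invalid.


Working backward. After the program, the postcondition ¬(pos - 7 ≤ 2 ∧ s + 8 = 0) must hold; in canonical form it is ¬(pos ≤ 9 ∧ s = -8).
Before data[3] := pos + 7: ¬(pos ≤ 9 ∧ s = -8)
Then branch requires (data[4] ≥ 4 → (¬(3*vec[4] ≤ 13 ∧ s = -8))) ∧ ((¬(data[4] ≥ 4)) → (¬(pos ≤ 9 ∧ pos + s = -15))); else branch requires (2*pos < -6 → (¬(pos ≤ 9 ∧ vec[pos] = -14))) ∧ ((¬(2*pos < -6)) → (¬(pos ≤ 9 ∧ vec[s] = -14))).
Before the if: ((vec[s + 2] + 2*pos ≠ 2*vec[pos + 2] - 5 → vec[s + 1] > pos - 7) → ((data[4] ≥ 4 → (¬(3*vec[4] ≤ 13 ∧ s = -8))) ∧ ((¬(data[4] ≥ 4)) → (¬(pos ≤ 9 ∧ pos + s = -15))))) ∧ ((¬(vec[s + 2] + 2*pos ≠ 2*vec[pos + 2] - 5 → vec[s + 1] > pos - 7)) → ((2*pos < -6 → (¬(pos ≤ 9 ∧ vec[pos] = -14))) ∧ ((¬(2*pos < -6)) → (¬(pos ≤ 9 ∧ vec[s] = -14)))))
The weakest precondition is ((vec[s + 2] + 2*pos ≠ 2*vec[pos + 2] - 5 → vec[s + 1] > pos - 7) → ((data[4] ≥ 4 → (¬(3*vec[4] ≤ 13 ∧ s = -8))) ∧ ((¬(data[4] ≥ 4)) → (¬(pos ≤ 9 ∧ pos + s = -15))))) ∧ ((¬(vec[s + 2] + 2*pos ≠ 2*vec[pos + 2] - 5 → vec[s + 1] > pos - 7)) → ((2*pos < -6 → (¬(pos ≤ 9 ∧ vec[pos] = -14))) ∧ ((¬(2*pos < -6)) → (¬(pos ≤ 9 ∧ vec[s] = -14))))).
Check whether ((vec[s + 2] ≠ 2*vec[5] - 11 → vec[s + 1] > -4) → ((data[4] ≥ 4 → (¬(3*vec[4] ≤ 13 ∧ s = -8))) ∧ ((¬(data[4] ≥ 4)) → (¬(s = -18))))) ∧ ((¬(vec[s + 2] ≠ 2*vec[5] - 11 → vec[s + 1] > -4)) → (¬(vec[s] = -14))) ∧ pos = -4 implies it.
Countermodel: at the initial state data = {[-12] = 3, [-11] = 3, [-10] = 3, [-4] = 3, [-2] = 3, [4] = 3, [5] = 3, elsewhere 3}, pos = -4, s = -12, vec = {[-12] = 8, [-11] = -30163, [-10] = 40688, [-4] = -14, [-2] = 20342, [4] = 27732, [5] = -11794, elsewhere -14}, the precondition holds but the weakest precondition fails.
Answer: invalid


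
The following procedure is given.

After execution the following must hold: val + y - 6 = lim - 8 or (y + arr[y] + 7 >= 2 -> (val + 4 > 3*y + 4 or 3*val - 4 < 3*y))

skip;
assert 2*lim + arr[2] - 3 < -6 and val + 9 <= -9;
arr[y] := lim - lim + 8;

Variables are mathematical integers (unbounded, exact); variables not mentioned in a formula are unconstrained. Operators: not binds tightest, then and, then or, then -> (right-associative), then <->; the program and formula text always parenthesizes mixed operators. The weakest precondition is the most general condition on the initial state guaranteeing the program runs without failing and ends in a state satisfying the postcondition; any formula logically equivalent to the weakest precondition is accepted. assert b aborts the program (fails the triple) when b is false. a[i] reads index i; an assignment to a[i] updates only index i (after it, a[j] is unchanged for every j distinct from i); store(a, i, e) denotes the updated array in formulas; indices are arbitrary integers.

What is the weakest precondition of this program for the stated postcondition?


Working backward. After the program, the postcondition val + y - 6 = lim - 8 or (y + arr[y] + 7 >= 2 -> (val + 4 > 3*y + 4 or 3*val - 4 < 3*y)) must hold; in canonical form it is val + y = lim - 2 or (arr[y] + y >= -5 -> (val > 3*y or 3*val < 3*y + 4)).
Before arr[y] := lim - lim + 8: val + y = lim - 2 or (store(arr, y, 8)[y] + y >= -5 -> (val > 3*y or 3*val < 3*y + 4))
Before assert 2*lim + arr[2] - 3 < -6 and val + 9 <= -9: arr[2] + 2*lim < -3 and val <= -18 and (val + y = lim - 2 or (store(arr, y, 8)[y] + y >= -5 -> (val > 3*y or 3*val < 3*y + 4)))
Before skip: arr[2] + 2*lim < -3 and val <= -18 and (val + y = lim - 2 or (store(arr, y, 8)[y] + y >= -5 -> (val > 3*y or 3*val < 3*y + 4)))
Answer: WP = arr[2] + 2*lim < -3 and val <= -18 and (val + y = lim - 2 or (store(arr, y, 8)[y] + y >= -5 -> (val > 3*y or 3*val < 3*y + 4)))


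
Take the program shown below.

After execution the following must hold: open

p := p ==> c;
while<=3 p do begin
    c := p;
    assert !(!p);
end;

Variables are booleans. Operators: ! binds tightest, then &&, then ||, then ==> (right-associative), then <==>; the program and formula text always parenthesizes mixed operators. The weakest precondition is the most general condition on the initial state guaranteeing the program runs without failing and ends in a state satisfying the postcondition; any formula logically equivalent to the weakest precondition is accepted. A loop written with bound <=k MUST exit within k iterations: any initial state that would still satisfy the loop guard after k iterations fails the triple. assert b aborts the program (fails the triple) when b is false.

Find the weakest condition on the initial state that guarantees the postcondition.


Working backward. After the program, open must hold.
Before the loop (bound <=3), unroll the exhaustion recursion (WP_0 = exit-now case; WP_j = one more guarded iteration, up to j = 3):
  WP_0: (!p) && open
  WP_1: (!p) && ((!p) ==> open)
  WP_2: (!p) && ((!p) ==> open)
  WP_3: (!p) && ((!p) ==> open)
So before the loop: (!p) && ((!p) ==> open)
Before p := p ==> c: (!(p ==> c)) && ((!(p ==> c)) ==> open)
Answer: WP = (!(p ==> c)) && ((!(p ==> c)) ==> open)


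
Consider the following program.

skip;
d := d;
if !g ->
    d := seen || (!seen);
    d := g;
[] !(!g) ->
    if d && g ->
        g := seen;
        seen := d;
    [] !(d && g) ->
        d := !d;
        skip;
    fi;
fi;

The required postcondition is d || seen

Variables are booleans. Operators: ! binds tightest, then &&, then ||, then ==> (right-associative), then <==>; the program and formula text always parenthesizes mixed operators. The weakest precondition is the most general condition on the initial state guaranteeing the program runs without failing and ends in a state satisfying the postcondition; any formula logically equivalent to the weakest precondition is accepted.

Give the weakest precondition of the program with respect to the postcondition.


Working backward. After the program, d || seen must hold.
Then branch requires g || seen; else branch requires ((d && g) ==> d) && ((!(d && g)) ==> ((!d) || seen)).
Before the if: ((!g) ==> (g || seen)) && (g ==> (((d && g) ==> d) && ((!(d && g)) ==> ((!d) || seen))))
Before d := d: ((!g) ==> (g || seen)) && (g ==> (((d && g) ==> d) && ((!(d && g)) ==> ((!d) || seen))))
Before skip: ((!g) ==> (g || seen)) && (g ==> (((d && g) ==> d) && ((!(d && g)) ==> ((!d) || seen))))
Answer: WP = ((!g) ==> (g || seen)) && (g ==> (((d && g) ==> d) && ((!(d && g)) ==> ((!d) || seen))))


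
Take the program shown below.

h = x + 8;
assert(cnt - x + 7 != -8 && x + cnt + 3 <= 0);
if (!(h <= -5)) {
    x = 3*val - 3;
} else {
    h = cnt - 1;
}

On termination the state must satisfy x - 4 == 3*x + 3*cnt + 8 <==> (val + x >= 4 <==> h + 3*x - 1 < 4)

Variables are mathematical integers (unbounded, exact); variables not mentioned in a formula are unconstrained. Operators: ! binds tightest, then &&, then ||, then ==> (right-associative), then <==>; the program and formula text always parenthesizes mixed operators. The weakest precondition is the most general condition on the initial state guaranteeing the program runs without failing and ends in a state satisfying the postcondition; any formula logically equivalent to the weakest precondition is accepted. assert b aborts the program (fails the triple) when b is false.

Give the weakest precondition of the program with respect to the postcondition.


Working backward. After the program, the postcondition x - 4 == 3*x + 3*cnt + 8 <==> (val + x >= 4 <==> h + 3*x - 1 < 4) must hold; in canonical form it is 3*cnt + 2*x == -12 <==> (val + x >= 4 <==> h + 3*x < 5).
Then branch requires 3*cnt + 6*val == -6 <==> (4*val >= 7 <==> h + 9*val < 14); else branch requires 3*cnt + 2*x == -12 <==> (val + x >= 4 <==> cnt + 3*x < 6).
Before the if: ((!(h <= -5)) ==> (3*cnt + 6*val == -6 <==> (4*val >= 7 <==> h + 9*val < 14))) && (h <= -5 ==> (3*cnt + 2*x == -12 <==> (val + x >= 4 <==> cnt + 3*x < 6)))
Before assert cnt - x + 7 != -8 && x + cnt + 3 <= 0: cnt != x - 15 && cnt + x <= -3 && ((!(h <= -5)) ==> (3*cnt + 6*val == -6 <==> (4*val >= 7 <==> h + 9*val < 14))) && (h <= -5 ==> (3*cnt + 2*x == -12 <==> (val + x >= 4 <==> cnt + 3*x < 6)))
Before h := x + 8: cnt != x - 15 && cnt + x <= -3 && ((!(x <= -13)) ==> (3*cnt + 6*val == -6 <==> (4*val >= 7 <==> 9*val + x < 6))) && (x <= -13 ==> (3*cnt + 2*x == -12 <==> (val + x >= 4 <==> cnt + 3*x < 6)))
Answer: WP = cnt != x - 15 && cnt + x <= -3 && ((!(x <= -13)) ==> (3*cnt + 6*val == -6 <==> (4*val >= 7 <==> 9*val + x < 6))) && (x <= -13 ==> (3*cnt + 2*x == -12 <==> (val + x >= 4 <==> cnt + 3*x < 6)))


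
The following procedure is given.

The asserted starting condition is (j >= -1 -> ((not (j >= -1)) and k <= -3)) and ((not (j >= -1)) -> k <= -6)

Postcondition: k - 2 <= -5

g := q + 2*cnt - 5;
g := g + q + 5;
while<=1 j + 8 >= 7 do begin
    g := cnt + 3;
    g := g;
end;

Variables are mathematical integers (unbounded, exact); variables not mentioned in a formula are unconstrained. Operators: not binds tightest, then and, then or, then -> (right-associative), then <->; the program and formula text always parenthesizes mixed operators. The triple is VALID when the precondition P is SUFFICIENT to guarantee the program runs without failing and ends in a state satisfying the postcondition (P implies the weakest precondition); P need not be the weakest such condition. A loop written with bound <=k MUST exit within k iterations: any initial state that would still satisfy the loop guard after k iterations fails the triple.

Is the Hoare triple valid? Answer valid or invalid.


Working backward. After the program, the postcondition k - 2 <= -5 must hold; in canonical form it is k <= -3.
Before the loop (bound <=1), unroll the exhaustion recursion (WP_0 = exit-now case; WP_j = one more guarded iteration, up to j = 1):
  WP_0: (not (j >= -1)) and k <= -3
  WP_1: (j >= -1 -> ((not (j >= -1)) and k <= -3)) and ((not (j >= -1)) -> k <= -3)
So before the loop: (j >= -1 -> ((not (j >= -1)) and k <= -3)) and ((not (j >= -1)) -> k <= -3)
Before g := g + q + 5: (j >= -1 -> ((not (j >= -1)) and k <= -3)) and ((not (j >= -1)) -> k <= -3)
Before g := q + 2*cnt - 5: (j >= -1 -> ((not (j >= -1)) and k <= -3)) and ((not (j >= -1)) -> k <= -3)
The weakest precondition is (j >= -1 -> ((not (j >= -1)) and k <= -3)) and ((not (j >= -1)) -> k <= -3).
Check whether (j >= -1 -> ((not (j >= -1)) and k <= -3)) and ((not (j >= -1)) -> k <= -6) implies it.
Every state satisfying the precondition satisfies the weakest precondition: the implication holds.
Answer: valid


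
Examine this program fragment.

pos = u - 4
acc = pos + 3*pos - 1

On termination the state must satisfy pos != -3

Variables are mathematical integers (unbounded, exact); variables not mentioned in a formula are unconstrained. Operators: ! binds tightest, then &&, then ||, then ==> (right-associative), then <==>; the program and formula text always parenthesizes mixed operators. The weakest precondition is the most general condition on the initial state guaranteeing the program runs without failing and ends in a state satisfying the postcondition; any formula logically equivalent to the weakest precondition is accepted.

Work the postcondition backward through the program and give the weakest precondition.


Working backward. After the program, pos != -3 must hold.
Before acc := pos + 3*pos - 1: pos != -3
Before pos := u - 4: u != 1
Answer: WP = u != 1


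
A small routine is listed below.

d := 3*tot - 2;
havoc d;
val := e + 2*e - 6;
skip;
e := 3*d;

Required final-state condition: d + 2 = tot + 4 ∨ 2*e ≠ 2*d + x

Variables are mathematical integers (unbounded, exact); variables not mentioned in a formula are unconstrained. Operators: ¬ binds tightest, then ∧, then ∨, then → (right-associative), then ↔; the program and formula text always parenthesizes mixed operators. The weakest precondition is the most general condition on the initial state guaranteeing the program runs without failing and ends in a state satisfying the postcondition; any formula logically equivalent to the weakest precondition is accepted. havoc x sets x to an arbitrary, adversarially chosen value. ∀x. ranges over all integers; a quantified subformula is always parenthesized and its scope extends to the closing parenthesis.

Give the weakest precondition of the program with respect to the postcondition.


Working backward. After the program, the postcondition d + 2 = tot + 4 ∨ 2*e ≠ 2*d + x must hold; in canonical form it is d = tot + 2 ∨ 2*e ≠ 2*d + x.
Before e := 3*d: d = tot + 2 ∨ 4*d ≠ x
Before skip: d = tot + 2 ∨ 4*d ≠ x
Before val := e + 2*e - 6: d = tot + 2 ∨ 4*d ≠ x
Before havoc d: ∀d_1. (d_1 = tot + 2 ∨ 4*d_1 ≠ x)
Before d := 3*tot - 2: ∀d_1. (d_1 = tot + 2 ∨ 4*d_1 ≠ x)
Answer: WP = ∀d_1. (d_1 = tot + 2 ∨ 4*d_1 ≠ x)


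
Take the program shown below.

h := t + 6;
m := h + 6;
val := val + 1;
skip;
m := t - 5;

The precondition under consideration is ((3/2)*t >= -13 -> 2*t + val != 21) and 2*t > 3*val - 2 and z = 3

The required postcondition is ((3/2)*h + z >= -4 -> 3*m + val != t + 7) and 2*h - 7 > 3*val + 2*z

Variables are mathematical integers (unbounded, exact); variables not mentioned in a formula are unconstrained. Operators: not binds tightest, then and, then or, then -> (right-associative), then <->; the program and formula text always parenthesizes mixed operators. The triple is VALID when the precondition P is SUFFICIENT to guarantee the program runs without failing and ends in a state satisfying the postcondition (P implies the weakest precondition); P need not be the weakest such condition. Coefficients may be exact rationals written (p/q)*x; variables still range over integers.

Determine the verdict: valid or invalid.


Working backward. After the program, the postcondition ((3/2)*h + z >= -4 -> 3*m + val != t + 7) and 2*h - 7 > 3*val + 2*z must hold; in canonical form it is ((3/2)*h + z >= -4 -> 3*m + val != t + 7) and 2*h > 3*val + 2*z + 7.
Before m := t - 5: ((3/2)*h + z >= -4 -> 2*t + val != 22) and 2*h > 3*val + 2*z + 7
Before skip: ((3/2)*h + z >= -4 -> 2*t + val != 22) and 2*h > 3*val + 2*z + 7
Before val := val + 1: ((3/2)*h + z >= -4 -> 2*t + val != 21) and 2*h > 3*val + 2*z + 10
Before m := h + 6: ((3/2)*h + z >= -4 -> 2*t + val != 21) and 2*h > 3*val + 2*z + 10
Before h := t + 6: ((3/2)*t + z >= -13 -> 2*t + val != 21) and 2*t > 3*val + 2*z - 2
The weakest precondition is ((3/2)*t + z >= -13 -> 2*t + val != 21) and 2*t > 3*val + 2*z - 2.
Check whether ((3/2)*t >= -13 -> 2*t + val != 21) and 2*t > 3*val - 2 and z = 3 implies it.
Countermodel: at the initial state t = -11, val = -7, z = 3, the precondition holds but the weakest precondition fails.
Answer: invalid


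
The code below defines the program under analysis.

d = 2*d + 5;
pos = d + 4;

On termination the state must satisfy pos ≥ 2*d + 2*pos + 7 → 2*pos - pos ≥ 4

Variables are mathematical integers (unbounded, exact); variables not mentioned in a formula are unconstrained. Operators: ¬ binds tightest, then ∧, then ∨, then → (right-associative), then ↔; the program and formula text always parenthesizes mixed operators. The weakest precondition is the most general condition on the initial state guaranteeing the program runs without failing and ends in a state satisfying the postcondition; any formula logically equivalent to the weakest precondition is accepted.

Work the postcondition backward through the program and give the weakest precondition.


Working backward. After the program, the postcondition pos ≥ 2*d + 2*pos + 7 → 2*pos - pos ≥ 4 must hold; in canonical form it is 2*d + pos ≤ -7 → pos ≥ 4.
Before pos := d + 4: 3*d ≤ -11 → d ≥ 0
Before d := 2*d + 5: 6*d ≤ -26 → 2*d ≥ -5
Answer: WP = 6*d ≤ -26 → 2*d ≥ -5


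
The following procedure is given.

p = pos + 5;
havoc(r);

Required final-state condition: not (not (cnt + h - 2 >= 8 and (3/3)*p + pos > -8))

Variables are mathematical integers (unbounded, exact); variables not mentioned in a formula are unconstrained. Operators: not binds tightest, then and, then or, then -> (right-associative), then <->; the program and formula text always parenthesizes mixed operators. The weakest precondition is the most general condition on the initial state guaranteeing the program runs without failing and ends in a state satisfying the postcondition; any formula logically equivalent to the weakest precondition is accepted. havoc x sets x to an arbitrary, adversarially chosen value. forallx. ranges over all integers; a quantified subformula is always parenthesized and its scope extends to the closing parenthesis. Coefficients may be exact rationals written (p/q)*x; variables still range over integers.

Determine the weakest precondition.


Working backward. After the program, the postcondition not (not (cnt + h - 2 >= 8 and (3/3)*p + pos > -8)) must hold; in canonical form it is cnt + h >= 10 and p + pos > -8.
Before havoc r: cnt + h >= 10 and p + pos > -8
Before p := pos + 5: cnt + h >= 10 and 2*pos > -13
Answer: WP = cnt + h >= 10 and 2*pos > -13


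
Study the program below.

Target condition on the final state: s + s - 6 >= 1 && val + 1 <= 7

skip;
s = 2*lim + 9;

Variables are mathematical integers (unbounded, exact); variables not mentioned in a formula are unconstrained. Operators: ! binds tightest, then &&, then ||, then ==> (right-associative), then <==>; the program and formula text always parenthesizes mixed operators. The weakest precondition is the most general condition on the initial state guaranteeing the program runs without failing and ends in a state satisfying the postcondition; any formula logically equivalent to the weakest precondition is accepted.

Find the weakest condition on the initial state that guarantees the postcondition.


Working backward. After the program, the postcondition s + s - 6 >= 1 && val + 1 <= 7 must hold; in canonical form it is 2*s >= 7 && val <= 6.
Before s := 2*lim + 9: 4*lim >= -11 && val <= 6
Before skip: 4*lim >= -11 && val <= 6
Answer: WP = 4*lim >= -11 && val <= 6


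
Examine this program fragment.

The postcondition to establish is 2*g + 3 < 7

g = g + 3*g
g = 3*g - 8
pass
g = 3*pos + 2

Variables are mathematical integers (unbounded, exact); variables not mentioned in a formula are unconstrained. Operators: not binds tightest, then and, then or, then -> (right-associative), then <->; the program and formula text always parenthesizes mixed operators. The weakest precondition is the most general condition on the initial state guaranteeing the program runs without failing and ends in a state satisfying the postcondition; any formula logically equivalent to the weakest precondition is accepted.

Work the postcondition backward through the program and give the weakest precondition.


Working backward. After the program, the postcondition 2*g + 3 < 7 must hold; in canonical form it is 2*g < 4.
Before g := 3*pos + 2: 6*pos < 0
Before skip: 6*pos < 0
Before g := 3*g - 8: 6*pos < 0
Before g := g + 3*g: 6*pos < 0
Answer: WP = 6*pos < 0


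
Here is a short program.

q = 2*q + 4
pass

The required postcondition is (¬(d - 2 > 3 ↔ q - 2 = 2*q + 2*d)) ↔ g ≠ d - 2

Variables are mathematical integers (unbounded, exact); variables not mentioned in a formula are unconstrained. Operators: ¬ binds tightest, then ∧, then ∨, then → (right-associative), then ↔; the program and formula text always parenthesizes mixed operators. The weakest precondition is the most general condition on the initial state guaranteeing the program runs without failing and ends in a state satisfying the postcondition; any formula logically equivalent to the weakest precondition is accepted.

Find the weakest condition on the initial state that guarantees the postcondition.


Working backward. After the program, the postcondition (¬(d - 2 > 3 ↔ q - 2 = 2*q + 2*d)) ↔ g ≠ d - 2 must hold; in canonical form it is (¬(d > 5 ↔ 2*d + q = -2)) ↔ g ≠ d - 2.
Before skip: (¬(d > 5 ↔ 2*d + q = -2)) ↔ g ≠ d - 2
Before q := 2*q + 4: (¬(d > 5 ↔ 2*d + 2*q = -6)) ↔ g ≠ d - 2
Answer: WP = (¬(d > 5 ↔ 2*d + 2*q = -6)) ↔ g ≠ d - 2


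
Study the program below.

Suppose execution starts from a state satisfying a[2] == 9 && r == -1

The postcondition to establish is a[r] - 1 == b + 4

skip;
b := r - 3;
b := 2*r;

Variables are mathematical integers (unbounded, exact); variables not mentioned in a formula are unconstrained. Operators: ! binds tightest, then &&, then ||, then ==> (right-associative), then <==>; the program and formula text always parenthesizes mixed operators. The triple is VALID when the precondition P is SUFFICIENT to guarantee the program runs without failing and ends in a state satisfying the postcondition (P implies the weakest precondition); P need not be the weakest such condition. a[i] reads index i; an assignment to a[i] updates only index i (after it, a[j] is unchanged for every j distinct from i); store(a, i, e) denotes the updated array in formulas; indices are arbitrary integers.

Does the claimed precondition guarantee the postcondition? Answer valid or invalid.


Working backward. After the program, the postcondition a[r] - 1 == b + 4 must hold; in canonical form it is a[r] == b + 5.
Before b := 2*r: a[r] == 2*r + 5
Before b := r - 3: a[r] == 2*r + 5
Before skip: a[r] == 2*r + 5
The weakest precondition is a[r] == 2*r + 5.
Check whether a[2] == 9 && r == -1 implies it.
Countermodel: at the initial state a = {[-1] = 4, [2] = 9, elsewhere 4}, r = -1, the precondition holds but the weakest precondition fails.
Answer: invalid
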